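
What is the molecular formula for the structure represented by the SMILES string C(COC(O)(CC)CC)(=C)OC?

C9H18O3

Heavy atoms from the SMILES: 9 C, 3 O.
Implicit hydrogens by atom environment:
  4 × C: 2 H each → 8
  3 × C: 3 H each → 9
  2 × C: no H
  2 × O: no H
  1 × O: 1 H
  Total hydrogens = 18.
Molecular formula: C9H18O3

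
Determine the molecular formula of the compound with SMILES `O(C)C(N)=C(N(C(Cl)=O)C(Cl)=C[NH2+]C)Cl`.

C7H11Cl3N3O2+

Heavy atoms from the SMILES: 7 C, 3 Cl, 3 N, 2 O.
Implicit hydrogens by atom environment:
  4 × C: no H
  3 × Cl: no H
  2 × C: 3 H each → 6
  2 × O: no H
  1 × C: 1 H
  1 × N: 2 H
  1 × N (charge +1): 2 H
  1 × N: no H
  Total hydrogens = 11.
Net charge +1.
Molecular formula: C7H11Cl3N3O2+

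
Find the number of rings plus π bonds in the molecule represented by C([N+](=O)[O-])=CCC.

2

Molecular formula from the SMILES: C4H7NO2.
DoU = (2C + 2 + N − H − X)/2 = (2·4 + 2 + 1 − 7 − 0)/2 = 4/2 = 2.
(Structurally: 0 ring(s) + 2 π bond(s) = 2.)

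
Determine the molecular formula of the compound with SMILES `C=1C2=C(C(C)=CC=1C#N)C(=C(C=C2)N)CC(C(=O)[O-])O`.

Heavy atoms from the SMILES: 15 C, 2 N, 3 O.
Implicit hydrogens by atom environment:
  6 × C (aromatic): no H
  4 × C (aromatic): 1 H each → 4
  2 × C: no H
  1 × C: 3 H
  1 × C: 2 H
  1 × C: 1 H
  1 × N: 2 H
  1 × N: no H
  1 × O: 1 H
  1 × O: no H
  1 × O (charge -1): no H
  Total hydrogens = 13.
Net charge -1.
Molecular formula: C15H13N2O3-

C15H13N2O3-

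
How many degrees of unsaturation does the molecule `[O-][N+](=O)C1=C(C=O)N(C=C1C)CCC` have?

5

Molecular formula from the SMILES: C9H12N2O3.
DoU = (2C + 2 + N − H − X)/2 = (2·9 + 2 + 2 − 12 − 0)/2 = 10/2 = 5.
(Structurally: 1 ring(s) + 4 π bond(s) = 5.)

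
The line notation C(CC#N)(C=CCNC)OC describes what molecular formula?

C8H14N2O

Heavy atoms from the SMILES: 8 C, 2 N, 1 O.
Implicit hydrogens by atom environment:
  3 × C: 1 H each → 3
  2 × C: 3 H each → 6
  2 × C: 2 H each → 4
  1 × C: no H
  1 × N: 1 H
  1 × N: no H
  1 × O: no H
  Total hydrogens = 14.
Molecular formula: C8H14N2O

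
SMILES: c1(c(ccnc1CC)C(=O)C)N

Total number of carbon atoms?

9

The symbol for carbon appears 9 times in the SMILES. Lowercase c denotes aromatic carbon and counts toward C.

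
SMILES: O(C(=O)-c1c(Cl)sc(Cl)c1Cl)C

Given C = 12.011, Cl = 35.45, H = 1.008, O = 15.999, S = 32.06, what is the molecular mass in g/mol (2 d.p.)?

Molecular formula: C6H3Cl3O2S.
M = 6×12.011 + 3×35.45 + 3×1.008 + 2×15.999 + 1×32.06 = 245.50 g/mol.

245.50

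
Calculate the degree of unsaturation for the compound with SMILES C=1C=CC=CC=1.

Molecular formula from the SMILES: C6H6.
DoU = (2C + 2 + N − H − X)/2 = (2·6 + 2 + 0 − 6 − 0)/2 = 8/2 = 4.
(Structurally: 1 ring(s) + 3 π bond(s) = 4.)

4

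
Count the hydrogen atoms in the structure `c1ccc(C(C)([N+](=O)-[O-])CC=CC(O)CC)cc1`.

Hydrogens are implicit in SMILES; fill each atom to its normal valence:
  5 × C (aromatic): 1 H each → 5
  3 × C: 1 H each → 3
  2 × C: 3 H each → 6
  2 × C: 2 H each → 4
  1 × C: no H
  1 × C (aromatic): no H
  1 × N (charge +1): no H
  1 × O: 1 H
  1 × O: no H
  1 × O (charge -1): no H
  Total hydrogens = 19.

19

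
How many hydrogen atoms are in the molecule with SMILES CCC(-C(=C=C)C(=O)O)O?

Hydrogens are implicit in SMILES; fill each atom to its normal valence:
  3 × C: no H
  2 × C: 2 H each → 4
  2 × O: 1 H each → 2
  1 × C: 3 H
  1 × C: 1 H
  1 × O: no H
  Total hydrogens = 10.

10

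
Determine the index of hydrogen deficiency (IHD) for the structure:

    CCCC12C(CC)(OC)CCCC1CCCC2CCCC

2

Molecular formula from the SMILES: C20H38O.
DoU = (2C + 2 + N − H − X)/2 = (2·20 + 2 + 0 − 38 − 0)/2 = 4/2 = 2.
(Structurally: 2 ring(s) + 0 π bond(s) = 2.)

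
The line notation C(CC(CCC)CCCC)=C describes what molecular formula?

C11H22

Heavy atoms from the SMILES: 11 C.
Implicit hydrogens by atom environment:
  7 × C: 2 H each → 14
  2 × C: 3 H each → 6
  2 × C: 1 H each → 2
  Total hydrogens = 22.
Molecular formula: C11H22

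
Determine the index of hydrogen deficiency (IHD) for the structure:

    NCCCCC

Molecular formula from the SMILES: C5H13N.
DoU = (2C + 2 + N − H − X)/2 = (2·5 + 2 + 1 − 13 − 0)/2 = 0/2 = 0.
(Structurally: 0 ring(s) + 0 π bond(s) = 0.)

0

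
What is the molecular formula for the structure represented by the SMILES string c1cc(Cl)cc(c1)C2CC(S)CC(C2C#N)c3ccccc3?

C19H18ClNS

Heavy atoms from the SMILES: 19 C, 1 Cl, 1 N, 1 S.
Implicit hydrogens by atom environment:
  9 × C (aromatic): 1 H each → 9
  4 × C: 1 H each → 4
  3 × C (aromatic): no H
  2 × C: 2 H each → 4
  1 × C: no H
  1 × Cl: no H
  1 × N: no H
  1 × S: 1 H
  Total hydrogens = 18.
Molecular formula: C19H18ClNS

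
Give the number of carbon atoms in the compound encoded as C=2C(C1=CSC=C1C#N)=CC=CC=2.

The symbol for carbon appears 11 times in the SMILES.

11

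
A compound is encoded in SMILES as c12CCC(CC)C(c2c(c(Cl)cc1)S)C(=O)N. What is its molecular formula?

C13H16ClNOS

Heavy atoms from the SMILES: 13 C, 1 Cl, 1 N, 1 O, 1 S.
Implicit hydrogens by atom environment:
  4 × C (aromatic): no H
  3 × C: 2 H each → 6
  2 × C (aromatic): 1 H each → 2
  2 × C: 1 H each → 2
  1 × C: 3 H
  1 × C: no H
  1 × Cl: no H
  1 × N: 2 H
  1 × O: no H
  1 × S: 1 H
  Total hydrogens = 16.
Molecular formula: C13H16ClNOS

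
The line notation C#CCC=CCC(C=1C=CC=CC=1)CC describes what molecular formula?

Heavy atoms from the SMILES: 15 C.
Implicit hydrogens by atom environment:
  5 × C (aromatic): 1 H each → 5
  4 × C: 1 H each → 4
  3 × C: 2 H each → 6
  1 × C: 3 H
  1 × C: no H
  1 × C (aromatic): no H
  Total hydrogens = 18.
Molecular formula: C15H18

C15H18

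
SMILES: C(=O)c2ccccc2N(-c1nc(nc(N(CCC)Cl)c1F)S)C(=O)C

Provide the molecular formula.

Heavy atoms from the SMILES: 16 C, 1 Cl, 1 F, 4 N, 2 O, 1 S.
Implicit hydrogens by atom environment:
  6 × C (aromatic): no H
  4 × C (aromatic): 1 H each → 4
  2 × C: 3 H each → 6
  2 × C: 2 H each → 4
  2 × N (aromatic): no H
  2 × N: no H
  2 × O: no H
  1 × C: 1 H
  1 × C: no H
  1 × Cl: no H
  1 × F: no H
  1 × S: 1 H
  Total hydrogens = 16.
Molecular formula: C16H16ClFN4O2S

C16H16ClFN4O2S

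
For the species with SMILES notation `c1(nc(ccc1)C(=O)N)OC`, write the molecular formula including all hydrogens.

Heavy atoms from the SMILES: 7 C, 2 N, 2 O.
Implicit hydrogens by atom environment:
  3 × C (aromatic): 1 H each → 3
  2 × C (aromatic): no H
  2 × O: no H
  1 × C: 3 H
  1 × C: no H
  1 × N: 2 H
  1 × N (aromatic): no H
  Total hydrogens = 8.
Molecular formula: C7H8N2O2

C7H8N2O2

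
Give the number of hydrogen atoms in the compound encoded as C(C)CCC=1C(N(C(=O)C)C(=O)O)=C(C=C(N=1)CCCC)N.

Hydrogens are implicit in SMILES; fill each atom to its normal valence:
  6 × C: 2 H each → 12
  4 × C (aromatic): no H
  3 × C: 3 H each → 9
  2 × C: no H
  2 × O: no H
  1 × C (aromatic): 1 H
  1 × N: 2 H
  1 × N (aromatic): no H
  1 × N: no H
  1 × O: 1 H
  Total hydrogens = 25.

25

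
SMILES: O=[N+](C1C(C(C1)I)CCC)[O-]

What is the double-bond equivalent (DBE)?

Molecular formula from the SMILES: C7H12INO2.
DoU = (2C + 2 + N − H − X)/2 = (2·7 + 2 + 1 − 12 − 1)/2 = 4/2 = 2.
(Structurally: 1 ring(s) + 1 π bond(s) = 2.)

2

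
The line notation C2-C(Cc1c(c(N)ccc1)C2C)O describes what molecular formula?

C11H15NO

Heavy atoms from the SMILES: 11 C, 1 N, 1 O.
Implicit hydrogens by atom environment:
  3 × C (aromatic): 1 H each → 3
  3 × C (aromatic): no H
  2 × C: 2 H each → 4
  2 × C: 1 H each → 2
  1 × C: 3 H
  1 × N: 2 H
  1 × O: 1 H
  Total hydrogens = 15.
Molecular formula: C11H15NO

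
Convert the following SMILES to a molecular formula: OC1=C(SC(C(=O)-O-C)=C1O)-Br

Heavy atoms from the SMILES: 1 Br, 6 C, 4 O, 1 S.
Implicit hydrogens by atom environment:
  4 × C (aromatic): no H
  2 × O: 1 H each → 2
  2 × O: no H
  1 × Br: no H
  1 × C: 3 H
  1 × C: no H
  1 × S (aromatic): no H
  Total hydrogens = 5.
Molecular formula: C6H5BrO4S

C6H5BrO4S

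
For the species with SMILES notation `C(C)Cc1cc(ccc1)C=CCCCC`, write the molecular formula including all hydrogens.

C15H22

Heavy atoms from the SMILES: 15 C.
Implicit hydrogens by atom environment:
  5 × C: 2 H each → 10
  4 × C (aromatic): 1 H each → 4
  2 × C: 3 H each → 6
  2 × C: 1 H each → 2
  2 × C (aromatic): no H
  Total hydrogens = 22.
Molecular formula: C15H22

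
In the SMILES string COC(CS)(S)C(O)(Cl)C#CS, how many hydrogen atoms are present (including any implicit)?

9

Hydrogens are implicit in SMILES; fill each atom to its normal valence:
  4 × C: no H
  3 × S: 1 H each → 3
  1 × C: 3 H
  1 × C: 2 H
  1 × Cl: no H
  1 × O: 1 H
  1 × O: no H
  Total hydrogens = 9.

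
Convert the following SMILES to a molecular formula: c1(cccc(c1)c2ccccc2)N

C12H11N

Heavy atoms from the SMILES: 12 C, 1 N.
Implicit hydrogens by atom environment:
  9 × C (aromatic): 1 H each → 9
  3 × C (aromatic): no H
  1 × N: 2 H
  Total hydrogens = 11.
Molecular formula: C12H11N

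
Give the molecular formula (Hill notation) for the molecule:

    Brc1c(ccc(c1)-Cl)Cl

Heavy atoms from the SMILES: 1 Br, 6 C, 2 Cl.
Implicit hydrogens by atom environment:
  3 × C (aromatic): 1 H each → 3
  3 × C (aromatic): no H
  2 × Cl: no H
  1 × Br: no H
  Total hydrogens = 3.
Molecular formula: C6H3BrCl2

C6H3BrCl2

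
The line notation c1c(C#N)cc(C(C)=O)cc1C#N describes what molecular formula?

Heavy atoms from the SMILES: 10 C, 2 N, 1 O.
Implicit hydrogens by atom environment:
  3 × C (aromatic): 1 H each → 3
  3 × C (aromatic): no H
  3 × C: no H
  2 × N: no H
  1 × C: 3 H
  1 × O: no H
  Total hydrogens = 6.
Molecular formula: C10H6N2O

C10H6N2O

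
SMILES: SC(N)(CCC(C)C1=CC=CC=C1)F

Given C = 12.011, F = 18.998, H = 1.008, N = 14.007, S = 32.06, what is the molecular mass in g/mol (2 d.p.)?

213.31

Molecular formula: C11H16FNS.
M = 11×12.011 + 1×18.998 + 16×1.008 + 1×14.007 + 1×32.06 = 213.31 g/mol.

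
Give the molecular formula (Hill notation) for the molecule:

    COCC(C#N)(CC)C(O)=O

Heavy atoms from the SMILES: 7 C, 1 N, 3 O.
Implicit hydrogens by atom environment:
  3 × C: no H
  2 × C: 3 H each → 6
  2 × C: 2 H each → 4
  2 × O: no H
  1 × N: no H
  1 × O: 1 H
  Total hydrogens = 11.
Molecular formula: C7H11NO3

C7H11NO3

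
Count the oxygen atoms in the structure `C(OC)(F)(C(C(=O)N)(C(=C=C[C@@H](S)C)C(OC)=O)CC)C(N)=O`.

5

The symbol for oxygen appears 5 times in the SMILES.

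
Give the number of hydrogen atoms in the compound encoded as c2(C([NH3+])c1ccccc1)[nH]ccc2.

13

Hydrogens are implicit in SMILES; fill each atom to its normal valence:
  8 × C (aromatic): 1 H each → 8
  2 × C (aromatic): no H
  1 × C: 1 H
  1 × N (charge +1): 3 H
  1 × N (aromatic): 1 H
  Total hydrogens = 13.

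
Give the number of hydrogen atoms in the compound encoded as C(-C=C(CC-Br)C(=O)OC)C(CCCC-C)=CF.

Hydrogens are implicit in SMILES; fill each atom to its normal valence:
  7 × C: 2 H each → 14
  3 × C: no H
  2 × C: 3 H each → 6
  2 × C: 1 H each → 2
  2 × O: no H
  1 × Br: no H
  1 × F: no H
  Total hydrogens = 22.

22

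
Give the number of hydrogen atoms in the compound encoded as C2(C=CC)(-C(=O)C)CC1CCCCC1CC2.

24

Hydrogens are implicit in SMILES; fill each atom to its normal valence:
  7 × C: 2 H each → 14
  4 × C: 1 H each → 4
  2 × C: 3 H each → 6
  2 × C: no H
  1 × O: no H
  Total hydrogens = 24.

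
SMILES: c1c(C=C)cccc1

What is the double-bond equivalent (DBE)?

5

Molecular formula from the SMILES: C8H8.
DoU = (2C + 2 + N − H − X)/2 = (2·8 + 2 + 0 − 8 − 0)/2 = 10/2 = 5.
(Structurally: 1 ring(s) + 4 π bond(s) = 5.)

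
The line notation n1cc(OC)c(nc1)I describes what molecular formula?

C5H5IN2O

Heavy atoms from the SMILES: 5 C, 1 I, 2 N, 1 O.
Implicit hydrogens by atom environment:
  2 × C (aromatic): 1 H each → 2
  2 × C (aromatic): no H
  2 × N (aromatic): no H
  1 × C: 3 H
  1 × I: no H
  1 × O: no H
  Total hydrogens = 5.
Molecular formula: C5H5IN2O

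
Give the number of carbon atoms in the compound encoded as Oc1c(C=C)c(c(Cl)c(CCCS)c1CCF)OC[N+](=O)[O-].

The symbol for carbon appears 14 times in the SMILES. Lowercase c denotes aromatic carbon and counts toward C.

14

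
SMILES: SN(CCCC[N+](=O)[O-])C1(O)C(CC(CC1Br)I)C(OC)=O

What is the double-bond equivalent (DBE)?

Molecular formula from the SMILES: C12H20BrIN2O5S.
DoU = (2C + 2 + N − H − X)/2 = (2·12 + 2 + 2 − 20 − 2)/2 = 6/2 = 3.
(Structurally: 1 ring(s) + 2 π bond(s) = 3.)

3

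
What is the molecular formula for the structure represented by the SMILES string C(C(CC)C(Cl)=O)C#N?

C6H8ClNO

Heavy atoms from the SMILES: 6 C, 1 Cl, 1 N, 1 O.
Implicit hydrogens by atom environment:
  2 × C: 2 H each → 4
  2 × C: no H
  1 × C: 3 H
  1 × C: 1 H
  1 × Cl: no H
  1 × N: no H
  1 × O: no H
  Total hydrogens = 8.
Molecular formula: C6H8ClNO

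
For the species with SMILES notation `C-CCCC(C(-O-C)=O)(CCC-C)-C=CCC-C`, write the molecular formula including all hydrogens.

C16H30O2

Heavy atoms from the SMILES: 16 C, 2 O.
Implicit hydrogens by atom environment:
  8 × C: 2 H each → 16
  4 × C: 3 H each → 12
  2 × C: 1 H each → 2
  2 × C: no H
  2 × O: no H
  Total hydrogens = 30.
Molecular formula: C16H30O2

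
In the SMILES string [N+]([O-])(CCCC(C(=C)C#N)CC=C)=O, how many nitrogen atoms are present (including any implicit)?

2

The symbol for nitrogen appears 2 times in the SMILES.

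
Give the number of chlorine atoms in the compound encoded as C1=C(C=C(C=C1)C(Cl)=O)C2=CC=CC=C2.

The symbol for chlorine appears 1 time in the SMILES.

1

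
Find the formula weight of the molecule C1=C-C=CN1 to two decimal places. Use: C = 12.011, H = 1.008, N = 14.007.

Molecular formula: C4H5N.
M = 4×12.011 + 5×1.008 + 1×14.007 = 67.09 g/mol.

67.09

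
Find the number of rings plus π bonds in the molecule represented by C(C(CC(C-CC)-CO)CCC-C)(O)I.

0

Molecular formula from the SMILES: C12H25IO2.
DoU = (2C + 2 + N − H − X)/2 = (2·12 + 2 + 0 − 25 − 1)/2 = 0/2 = 0.
(Structurally: 0 ring(s) + 0 π bond(s) = 0.)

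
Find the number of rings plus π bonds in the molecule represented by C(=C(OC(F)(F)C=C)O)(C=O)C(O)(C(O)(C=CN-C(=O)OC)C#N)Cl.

Molecular formula from the SMILES: C13H13ClF2N2O7.
DoU = (2C + 2 + N − H − X)/2 = (2·13 + 2 + 2 − 13 − 3)/2 = 14/2 = 7.
(Structurally: 0 ring(s) + 7 π bond(s) = 7.)

7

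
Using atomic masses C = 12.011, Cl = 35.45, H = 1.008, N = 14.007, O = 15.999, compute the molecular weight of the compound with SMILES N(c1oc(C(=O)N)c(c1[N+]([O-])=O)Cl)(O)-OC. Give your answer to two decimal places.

251.58

Molecular formula: C6H6ClN3O6.
M = 6×12.011 + 1×35.45 + 6×1.008 + 3×14.007 + 6×15.999 = 251.58 g/mol.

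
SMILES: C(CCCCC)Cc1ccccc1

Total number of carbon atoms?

The symbol for carbon appears 13 times in the SMILES. Lowercase c denotes aromatic carbon and counts toward C.

13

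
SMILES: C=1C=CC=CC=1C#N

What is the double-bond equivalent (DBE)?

Molecular formula from the SMILES: C7H5N.
DoU = (2C + 2 + N − H − X)/2 = (2·7 + 2 + 1 − 5 − 0)/2 = 12/2 = 6.
(Structurally: 1 ring(s) + 5 π bond(s) = 6.)

6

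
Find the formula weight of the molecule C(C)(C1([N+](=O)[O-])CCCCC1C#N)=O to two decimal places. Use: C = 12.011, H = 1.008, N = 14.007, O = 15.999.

196.21

Molecular formula: C9H12N2O3.
M = 9×12.011 + 12×1.008 + 2×14.007 + 3×15.999 = 196.21 g/mol.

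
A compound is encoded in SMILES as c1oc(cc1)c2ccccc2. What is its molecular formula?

C10H8O

Heavy atoms from the SMILES: 10 C, 1 O.
Implicit hydrogens by atom environment:
  8 × C (aromatic): 1 H each → 8
  2 × C (aromatic): no H
  1 × O (aromatic): no H
  Total hydrogens = 8.
Molecular formula: C10H8O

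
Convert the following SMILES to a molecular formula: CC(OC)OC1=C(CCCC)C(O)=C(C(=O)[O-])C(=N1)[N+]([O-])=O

Heavy atoms from the SMILES: 13 C, 2 N, 7 O.
Implicit hydrogens by atom environment:
  5 × C (aromatic): no H
  4 × O: no H
  3 × C: 3 H each → 9
  3 × C: 2 H each → 6
  2 × O (charge -1): no H
  1 × C: 1 H
  1 × C: no H
  1 × N (aromatic): no H
  1 × N (charge +1): no H
  1 × O: 1 H
  Total hydrogens = 17.
Net charge -1.
Molecular formula: C13H17N2O7-

C13H17N2O7-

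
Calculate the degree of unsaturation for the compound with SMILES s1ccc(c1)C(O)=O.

Molecular formula from the SMILES: C5H4O2S.
DoU = (2C + 2 + N − H − X)/2 = (2·5 + 2 + 0 − 4 − 0)/2 = 8/2 = 4.
(Structurally: 1 ring(s) + 3 π bond(s) = 4.)

4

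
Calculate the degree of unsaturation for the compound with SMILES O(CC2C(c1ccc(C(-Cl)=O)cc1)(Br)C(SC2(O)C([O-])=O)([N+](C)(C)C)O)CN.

7

Molecular formula from the SMILES: C17H22BrClN2O6S.
DoU = (2C + 2 + N − H − X)/2 = (2·17 + 2 + 2 − 22 − 2)/2 = 14/2 = 7.
(Structurally: 2 ring(s) + 5 π bond(s) = 7.)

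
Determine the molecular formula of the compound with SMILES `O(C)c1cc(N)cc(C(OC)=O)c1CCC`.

Heavy atoms from the SMILES: 12 C, 1 N, 3 O.
Implicit hydrogens by atom environment:
  4 × C (aromatic): no H
  3 × C: 3 H each → 9
  3 × O: no H
  2 × C: 2 H each → 4
  2 × C (aromatic): 1 H each → 2
  1 × C: no H
  1 × N: 2 H
  Total hydrogens = 17.
Molecular formula: C12H17NO3

C12H17NO3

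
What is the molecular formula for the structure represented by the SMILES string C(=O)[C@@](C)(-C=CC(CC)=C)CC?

Heavy atoms from the SMILES: 11 C, 1 O.
Implicit hydrogens by atom environment:
  3 × C: 3 H each → 9
  3 × C: 2 H each → 6
  3 × C: 1 H each → 3
  2 × C: no H
  1 × O: no H
  Total hydrogens = 18.
Molecular formula: C11H18O

C11H18O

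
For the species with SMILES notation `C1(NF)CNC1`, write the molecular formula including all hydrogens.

Heavy atoms from the SMILES: 3 C, 1 F, 2 N.
Implicit hydrogens by atom environment:
  2 × C: 2 H each → 4
  2 × N: 1 H each → 2
  1 × C: 1 H
  1 × F: no H
  Total hydrogens = 7.
Molecular formula: C3H7FN2

C3H7FN2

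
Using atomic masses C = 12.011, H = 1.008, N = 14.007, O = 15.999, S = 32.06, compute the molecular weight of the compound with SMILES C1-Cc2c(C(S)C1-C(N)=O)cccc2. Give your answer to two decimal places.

207.29

Molecular formula: C11H13NOS.
M = 11×12.011 + 13×1.008 + 1×14.007 + 1×15.999 + 1×32.06 = 207.29 g/mol.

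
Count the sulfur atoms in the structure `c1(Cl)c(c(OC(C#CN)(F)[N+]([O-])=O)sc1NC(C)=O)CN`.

The symbol for sulfur appears 1 time in the SMILES.

1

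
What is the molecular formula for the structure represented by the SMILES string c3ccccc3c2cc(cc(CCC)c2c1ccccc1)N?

Heavy atoms from the SMILES: 21 C, 1 N.
Implicit hydrogens by atom environment:
  12 × C (aromatic): 1 H each → 12
  6 × C (aromatic): no H
  2 × C: 2 H each → 4
  1 × C: 3 H
  1 × N: 2 H
  Total hydrogens = 21.
Molecular formula: C21H21N

C21H21N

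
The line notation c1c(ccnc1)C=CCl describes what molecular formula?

C7H6ClN

Heavy atoms from the SMILES: 7 C, 1 Cl, 1 N.
Implicit hydrogens by atom environment:
  4 × C (aromatic): 1 H each → 4
  2 × C: 1 H each → 2
  1 × C (aromatic): no H
  1 × Cl: no H
  1 × N (aromatic): no H
  Total hydrogens = 6.
Molecular formula: C7H6ClN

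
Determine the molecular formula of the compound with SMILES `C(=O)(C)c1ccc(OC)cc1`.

C9H10O2

Heavy atoms from the SMILES: 9 C, 2 O.
Implicit hydrogens by atom environment:
  4 × C (aromatic): 1 H each → 4
  2 × C: 3 H each → 6
  2 × C (aromatic): no H
  2 × O: no H
  1 × C: no H
  Total hydrogens = 10.
Molecular formula: C9H10O2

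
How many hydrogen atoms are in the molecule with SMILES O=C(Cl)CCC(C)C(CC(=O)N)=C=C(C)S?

Hydrogens are implicit in SMILES; fill each atom to its normal valence:
  5 × C: no H
  3 × C: 2 H each → 6
  2 × C: 3 H each → 6
  2 × O: no H
  1 × C: 1 H
  1 × Cl: no H
  1 × N: 2 H
  1 × S: 1 H
  Total hydrogens = 16.

16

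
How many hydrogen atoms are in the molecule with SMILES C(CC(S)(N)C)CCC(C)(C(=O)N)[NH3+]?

Hydrogens are implicit in SMILES; fill each atom to its normal valence:
  4 × C: 2 H each → 8
  3 × C: no H
  2 × C: 3 H each → 6
  2 × N: 2 H each → 4
  1 × N (charge +1): 3 H
  1 × O: no H
  1 × S: 1 H
  Total hydrogens = 22.

22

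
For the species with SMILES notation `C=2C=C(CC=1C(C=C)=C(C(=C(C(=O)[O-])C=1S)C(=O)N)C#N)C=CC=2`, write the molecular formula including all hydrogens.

C18H13N2O3S-

Heavy atoms from the SMILES: 18 C, 2 N, 3 O, 1 S.
Implicit hydrogens by atom environment:
  7 × C (aromatic): no H
  5 × C (aromatic): 1 H each → 5
  3 × C: no H
  2 × C: 2 H each → 4
  2 × O: no H
  1 × C: 1 H
  1 × N: 2 H
  1 × N: no H
  1 × O (charge -1): no H
  1 × S: 1 H
  Total hydrogens = 13.
Net charge -1.
Molecular formula: C18H13N2O3S-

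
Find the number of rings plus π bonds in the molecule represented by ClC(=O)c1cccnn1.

5

Molecular formula from the SMILES: C5H3ClN2O.
DoU = (2C + 2 + N − H − X)/2 = (2·5 + 2 + 2 − 3 − 1)/2 = 10/2 = 5.
(Structurally: 1 ring(s) + 4 π bond(s) = 5.)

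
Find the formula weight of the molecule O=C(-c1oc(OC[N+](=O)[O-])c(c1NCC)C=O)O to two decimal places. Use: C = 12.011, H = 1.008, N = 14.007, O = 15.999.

258.19

Molecular formula: C9H10N2O7.
M = 9×12.011 + 10×1.008 + 2×14.007 + 7×15.999 = 258.19 g/mol.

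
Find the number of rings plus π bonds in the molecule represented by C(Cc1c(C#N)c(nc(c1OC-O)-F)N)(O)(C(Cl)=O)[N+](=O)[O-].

Molecular formula from the SMILES: C10H8ClFN4O6.
DoU = (2C + 2 + N − H − X)/2 = (2·10 + 2 + 4 − 8 − 2)/2 = 16/2 = 8.
(Structurally: 1 ring(s) + 7 π bond(s) = 8.)

8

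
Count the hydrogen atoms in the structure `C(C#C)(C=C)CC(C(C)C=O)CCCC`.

22

Hydrogens are implicit in SMILES; fill each atom to its normal valence:
  6 × C: 1 H each → 6
  5 × C: 2 H each → 10
  2 × C: 3 H each → 6
  1 × C: no H
  1 × O: no H
  Total hydrogens = 22.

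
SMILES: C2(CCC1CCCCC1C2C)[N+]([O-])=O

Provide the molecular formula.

C11H19NO2

Heavy atoms from the SMILES: 11 C, 1 N, 2 O.
Implicit hydrogens by atom environment:
  6 × C: 2 H each → 12
  4 × C: 1 H each → 4
  1 × C: 3 H
  1 × N (charge +1): no H
  1 × O: no H
  1 × O (charge -1): no H
  Total hydrogens = 19.
Molecular formula: C11H19NO2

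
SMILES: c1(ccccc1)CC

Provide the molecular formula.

Heavy atoms from the SMILES: 8 C.
Implicit hydrogens by atom environment:
  5 × C (aromatic): 1 H each → 5
  1 × C: 3 H
  1 × C: 2 H
  1 × C (aromatic): no H
  Total hydrogens = 10.
Molecular formula: C8H10

C8H10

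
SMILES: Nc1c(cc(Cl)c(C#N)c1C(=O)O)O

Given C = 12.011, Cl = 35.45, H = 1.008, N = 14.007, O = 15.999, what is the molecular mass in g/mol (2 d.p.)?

Molecular formula: C8H5ClN2O3.
M = 8×12.011 + 1×35.45 + 5×1.008 + 2×14.007 + 3×15.999 = 212.59 g/mol.

212.59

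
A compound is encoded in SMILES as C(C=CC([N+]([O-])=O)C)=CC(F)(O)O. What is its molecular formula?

Heavy atoms from the SMILES: 7 C, 1 F, 1 N, 4 O.
Implicit hydrogens by atom environment:
  5 × C: 1 H each → 5
  2 × O: 1 H each → 2
  1 × C: 3 H
  1 × C: no H
  1 × F: no H
  1 × N (charge +1): no H
  1 × O: no H
  1 × O (charge -1): no H
  Total hydrogens = 10.
Molecular formula: C7H10FNO4

C7H10FNO4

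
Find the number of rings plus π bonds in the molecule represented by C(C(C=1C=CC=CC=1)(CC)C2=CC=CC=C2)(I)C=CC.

9

Molecular formula from the SMILES: C19H21I.
DoU = (2C + 2 + N − H − X)/2 = (2·19 + 2 + 0 − 21 − 1)/2 = 18/2 = 9.
(Structurally: 2 ring(s) + 7 π bond(s) = 9.)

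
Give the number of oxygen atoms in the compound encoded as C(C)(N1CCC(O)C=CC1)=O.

The symbol for oxygen appears 2 times in the SMILES.

2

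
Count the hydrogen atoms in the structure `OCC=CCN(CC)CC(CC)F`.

Hydrogens are implicit in SMILES; fill each atom to its normal valence:
  5 × C: 2 H each → 10
  3 × C: 1 H each → 3
  2 × C: 3 H each → 6
  1 × F: no H
  1 × N: no H
  1 × O: 1 H
  Total hydrogens = 20.

20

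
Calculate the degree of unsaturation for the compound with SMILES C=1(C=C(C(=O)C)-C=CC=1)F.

5

Molecular formula from the SMILES: C8H7FO.
DoU = (2C + 2 + N − H − X)/2 = (2·8 + 2 + 0 − 7 − 1)/2 = 10/2 = 5.
(Structurally: 1 ring(s) + 4 π bond(s) = 5.)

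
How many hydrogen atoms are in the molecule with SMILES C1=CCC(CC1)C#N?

Hydrogens are implicit in SMILES; fill each atom to its normal valence:
  3 × C: 2 H each → 6
  3 × C: 1 H each → 3
  1 × C: no H
  1 × N: no H
  Total hydrogens = 9.

9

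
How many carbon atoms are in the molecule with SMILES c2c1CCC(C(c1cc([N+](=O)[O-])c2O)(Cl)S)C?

11

The symbol for carbon appears 11 times in the SMILES. Lowercase c denotes aromatic carbon and counts toward C.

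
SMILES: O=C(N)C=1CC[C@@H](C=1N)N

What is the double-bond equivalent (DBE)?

3

Molecular formula from the SMILES: C6H11N3O.
DoU = (2C + 2 + N − H − X)/2 = (2·6 + 2 + 3 − 11 − 0)/2 = 6/2 = 3.
(Structurally: 1 ring(s) + 2 π bond(s) = 3.)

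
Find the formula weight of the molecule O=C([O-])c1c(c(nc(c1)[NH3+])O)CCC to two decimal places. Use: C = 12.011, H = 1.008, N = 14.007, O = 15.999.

Molecular formula: C9H12N2O3.
M = 9×12.011 + 12×1.008 + 2×14.007 + 3×15.999 = 196.21 g/mol.

196.21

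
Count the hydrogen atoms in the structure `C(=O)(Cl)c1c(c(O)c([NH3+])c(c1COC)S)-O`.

11

Hydrogens are implicit in SMILES; fill each atom to its normal valence:
  6 × C (aromatic): no H
  2 × O: 1 H each → 2
  2 × O: no H
  1 × C: 3 H
  1 × C: 2 H
  1 × C: no H
  1 × Cl: no H
  1 × N (charge +1): 3 H
  1 × S: 1 H
  Total hydrogens = 11.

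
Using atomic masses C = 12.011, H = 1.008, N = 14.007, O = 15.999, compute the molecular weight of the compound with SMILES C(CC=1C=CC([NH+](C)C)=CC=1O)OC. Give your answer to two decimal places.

Molecular formula: C11H18NO2+.
M = 11×12.011 + 18×1.008 + 1×14.007 + 2×15.999 = 196.27 g/mol.

196.27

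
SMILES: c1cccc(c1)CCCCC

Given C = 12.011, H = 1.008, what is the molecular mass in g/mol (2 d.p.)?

148.25

Molecular formula: C11H16.
M = 11×12.011 + 16×1.008 = 148.25 g/mol.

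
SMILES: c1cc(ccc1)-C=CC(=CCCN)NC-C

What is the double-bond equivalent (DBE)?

Molecular formula from the SMILES: C14H20N2.
DoU = (2C + 2 + N − H − X)/2 = (2·14 + 2 + 2 − 20 − 0)/2 = 12/2 = 6.
(Structurally: 1 ring(s) + 5 π bond(s) = 6.)

6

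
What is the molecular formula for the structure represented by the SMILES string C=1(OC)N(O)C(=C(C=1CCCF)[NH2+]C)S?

C9H16FN2O2S+

Heavy atoms from the SMILES: 9 C, 1 F, 2 N, 2 O, 1 S.
Implicit hydrogens by atom environment:
  4 × C (aromatic): no H
  3 × C: 2 H each → 6
  2 × C: 3 H each → 6
  1 × F: no H
  1 × N (charge +1): 2 H
  1 × N (aromatic): no H
  1 × O: 1 H
  1 × O: no H
  1 × S: 1 H
  Total hydrogens = 16.
Net charge +1.
Molecular formula: C9H16FN2O2S+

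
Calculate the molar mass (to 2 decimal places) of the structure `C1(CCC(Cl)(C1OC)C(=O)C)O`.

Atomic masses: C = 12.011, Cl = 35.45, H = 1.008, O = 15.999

192.64

Molecular formula: C8H13ClO3.
M = 8×12.011 + 1×35.45 + 13×1.008 + 3×15.999 = 192.64 g/mol.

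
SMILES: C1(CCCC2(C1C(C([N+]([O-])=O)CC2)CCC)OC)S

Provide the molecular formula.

C14H25NO3S

Heavy atoms from the SMILES: 14 C, 1 N, 3 O, 1 S.
Implicit hydrogens by atom environment:
  7 × C: 2 H each → 14
  4 × C: 1 H each → 4
  2 × C: 3 H each → 6
  2 × O: no H
  1 × C: no H
  1 × N (charge +1): no H
  1 × O (charge -1): no H
  1 × S: 1 H
  Total hydrogens = 25.
Molecular formula: C14H25NO3S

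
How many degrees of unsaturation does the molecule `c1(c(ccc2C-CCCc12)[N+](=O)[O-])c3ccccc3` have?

10

Molecular formula from the SMILES: C16H15NO2.
DoU = (2C + 2 + N − H − X)/2 = (2·16 + 2 + 1 − 15 − 0)/2 = 20/2 = 10.
(Structurally: 3 ring(s) + 7 π bond(s) = 10.)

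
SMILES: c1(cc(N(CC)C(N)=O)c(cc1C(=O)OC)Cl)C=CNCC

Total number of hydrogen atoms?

20

Hydrogens are implicit in SMILES; fill each atom to its normal valence:
  4 × C (aromatic): no H
  3 × C: 3 H each → 9
  3 × O: no H
  2 × C: 2 H each → 4
  2 × C (aromatic): 1 H each → 2
  2 × C: 1 H each → 2
  2 × C: no H
  1 × Cl: no H
  1 × N: 2 H
  1 × N: 1 H
  1 × N: no H
  Total hydrogens = 20.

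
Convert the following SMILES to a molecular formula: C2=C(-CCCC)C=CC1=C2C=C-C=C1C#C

C16H16

Heavy atoms from the SMILES: 16 C.
Implicit hydrogens by atom environment:
  6 × C (aromatic): 1 H each → 6
  4 × C (aromatic): no H
  3 × C: 2 H each → 6
  1 × C: 3 H
  1 × C: 1 H
  1 × C: no H
  Total hydrogens = 16.
Molecular formula: C16H16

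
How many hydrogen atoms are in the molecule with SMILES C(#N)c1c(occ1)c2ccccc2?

Hydrogens are implicit in SMILES; fill each atom to its normal valence:
  7 × C (aromatic): 1 H each → 7
  3 × C (aromatic): no H
  1 × C: no H
  1 × N: no H
  1 × O (aromatic): no H
  Total hydrogens = 7.

7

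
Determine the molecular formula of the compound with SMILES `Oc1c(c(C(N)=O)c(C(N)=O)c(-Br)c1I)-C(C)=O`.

Heavy atoms from the SMILES: 1 Br, 10 C, 1 I, 2 N, 4 O.
Implicit hydrogens by atom environment:
  6 × C (aromatic): no H
  3 × C: no H
  3 × O: no H
  2 × N: 2 H each → 4
  1 × Br: no H
  1 × C: 3 H
  1 × I: no H
  1 × O: 1 H
  Total hydrogens = 8.
Molecular formula: C10H8BrIN2O4

C10H8BrIN2O4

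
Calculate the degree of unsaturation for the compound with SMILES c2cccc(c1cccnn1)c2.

8

Molecular formula from the SMILES: C10H8N2.
DoU = (2C + 2 + N − H − X)/2 = (2·10 + 2 + 2 − 8 − 0)/2 = 16/2 = 8.
(Structurally: 2 ring(s) + 6 π bond(s) = 8.)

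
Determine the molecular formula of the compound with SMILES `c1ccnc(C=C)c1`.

Heavy atoms from the SMILES: 7 C, 1 N.
Implicit hydrogens by atom environment:
  4 × C (aromatic): 1 H each → 4
  1 × C: 2 H
  1 × C: 1 H
  1 × C (aromatic): no H
  1 × N (aromatic): no H
  Total hydrogens = 7.
Molecular formula: C7H7N

C7H7N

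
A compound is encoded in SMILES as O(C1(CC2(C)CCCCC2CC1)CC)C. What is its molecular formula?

Heavy atoms from the SMILES: 14 C, 1 O.
Implicit hydrogens by atom environment:
  8 × C: 2 H each → 16
  3 × C: 3 H each → 9
  2 × C: no H
  1 × C: 1 H
  1 × O: no H
  Total hydrogens = 26.
Molecular formula: C14H26O

C14H26O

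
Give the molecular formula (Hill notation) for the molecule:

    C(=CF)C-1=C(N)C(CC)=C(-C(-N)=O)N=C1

Heavy atoms from the SMILES: 10 C, 1 F, 3 N, 1 O.
Implicit hydrogens by atom environment:
  4 × C (aromatic): no H
  2 × C: 1 H each → 2
  2 × N: 2 H each → 4
  1 × C: 3 H
  1 × C: 2 H
  1 × C (aromatic): 1 H
  1 × C: no H
  1 × F: no H
  1 × N (aromatic): no H
  1 × O: no H
  Total hydrogens = 12.
Molecular formula: C10H12FN3O

C10H12FN3O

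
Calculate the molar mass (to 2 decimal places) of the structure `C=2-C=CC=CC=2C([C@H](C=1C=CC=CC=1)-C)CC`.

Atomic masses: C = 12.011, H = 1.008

224.35

Molecular formula: C17H20.
M = 17×12.011 + 20×1.008 = 224.35 g/mol.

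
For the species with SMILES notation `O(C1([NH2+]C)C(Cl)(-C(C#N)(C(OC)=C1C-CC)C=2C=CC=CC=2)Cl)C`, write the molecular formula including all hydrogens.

C18H23Cl2N2O2+

Heavy atoms from the SMILES: 18 C, 2 Cl, 2 N, 2 O.
Implicit hydrogens by atom environment:
  6 × C: no H
  5 × C (aromatic): 1 H each → 5
  4 × C: 3 H each → 12
  2 × C: 2 H each → 4
  2 × Cl: no H
  2 × O: no H
  1 × C (aromatic): no H
  1 × N (charge +1): 2 H
  1 × N: no H
  Total hydrogens = 23.
Net charge +1.
Molecular formula: C18H23Cl2N2O2+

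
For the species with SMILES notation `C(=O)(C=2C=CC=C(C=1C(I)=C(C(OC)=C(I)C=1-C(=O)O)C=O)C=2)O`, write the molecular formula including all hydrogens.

Heavy atoms from the SMILES: 16 C, 2 I, 6 O.
Implicit hydrogens by atom environment:
  8 × C (aromatic): no H
  4 × C (aromatic): 1 H each → 4
  4 × O: no H
  2 × C: no H
  2 × I: no H
  2 × O: 1 H each → 2
  1 × C: 3 H
  1 × C: 1 H
  Total hydrogens = 10.
Molecular formula: C16H10I2O6

C16H10I2O6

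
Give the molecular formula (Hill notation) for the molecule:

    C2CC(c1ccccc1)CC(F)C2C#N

Heavy atoms from the SMILES: 13 C, 1 F, 1 N.
Implicit hydrogens by atom environment:
  5 × C (aromatic): 1 H each → 5
  3 × C: 2 H each → 6
  3 × C: 1 H each → 3
  1 × C: no H
  1 × C (aromatic): no H
  1 × F: no H
  1 × N: no H
  Total hydrogens = 14.
Molecular formula: C13H14FN

C13H14FN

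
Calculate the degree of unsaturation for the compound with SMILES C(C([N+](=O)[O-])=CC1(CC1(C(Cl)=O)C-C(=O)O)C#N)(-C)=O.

8

Molecular formula from the SMILES: C11H9ClN2O6.
DoU = (2C + 2 + N − H − X)/2 = (2·11 + 2 + 2 − 9 − 1)/2 = 16/2 = 8.
(Structurally: 1 ring(s) + 7 π bond(s) = 8.)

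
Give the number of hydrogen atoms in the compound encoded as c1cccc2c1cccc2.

8

Hydrogens are implicit in SMILES; fill each atom to its normal valence:
  8 × C (aromatic): 1 H each → 8
  2 × C (aromatic): no H
  Total hydrogens = 8.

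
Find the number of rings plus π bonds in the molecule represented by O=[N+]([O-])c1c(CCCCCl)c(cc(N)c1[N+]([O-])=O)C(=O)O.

7

Molecular formula from the SMILES: C11H12ClN3O6.
DoU = (2C + 2 + N − H − X)/2 = (2·11 + 2 + 3 − 12 − 1)/2 = 14/2 = 7.
(Structurally: 1 ring(s) + 6 π bond(s) = 7.)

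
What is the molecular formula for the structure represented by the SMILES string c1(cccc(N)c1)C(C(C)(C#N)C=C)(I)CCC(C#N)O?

Heavy atoms from the SMILES: 16 C, 1 I, 3 N, 1 O.
Implicit hydrogens by atom environment:
  4 × C (aromatic): 1 H each → 4
  4 × C: no H
  3 × C: 2 H each → 6
  2 × C: 1 H each → 2
  2 × C (aromatic): no H
  2 × N: no H
  1 × C: 3 H
  1 × I: no H
  1 × N: 2 H
  1 × O: 1 H
  Total hydrogens = 18.
Molecular formula: C16H18IN3O

C16H18IN3O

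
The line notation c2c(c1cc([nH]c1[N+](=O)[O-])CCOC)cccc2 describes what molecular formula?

Heavy atoms from the SMILES: 13 C, 2 N, 3 O.
Implicit hydrogens by atom environment:
  6 × C (aromatic): 1 H each → 6
  4 × C (aromatic): no H
  2 × C: 2 H each → 4
  2 × O: no H
  1 × C: 3 H
  1 × N (aromatic): 1 H
  1 × N (charge +1): no H
  1 × O (charge -1): no H
  Total hydrogens = 14.
Molecular formula: C13H14N2O3

C13H14N2O3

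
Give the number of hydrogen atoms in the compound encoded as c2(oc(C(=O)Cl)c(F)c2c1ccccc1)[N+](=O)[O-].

5

Hydrogens are implicit in SMILES; fill each atom to its normal valence:
  5 × C (aromatic): 1 H each → 5
  5 × C (aromatic): no H
  2 × O: no H
  1 × C: no H
  1 × Cl: no H
  1 × F: no H
  1 × N (charge +1): no H
  1 × O (aromatic): no H
  1 × O (charge -1): no H
  Total hydrogens = 5.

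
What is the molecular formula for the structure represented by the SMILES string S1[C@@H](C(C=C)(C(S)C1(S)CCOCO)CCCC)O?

C13H24O3S3

Heavy atoms from the SMILES: 13 C, 3 O, 3 S.
Implicit hydrogens by atom environment:
  7 × C: 2 H each → 14
  3 × C: 1 H each → 3
  2 × C: no H
  2 × O: 1 H each → 2
  2 × S: 1 H each → 2
  1 × C: 3 H
  1 × O: no H
  1 × S: no H
  Total hydrogens = 24.
Molecular formula: C13H24O3S3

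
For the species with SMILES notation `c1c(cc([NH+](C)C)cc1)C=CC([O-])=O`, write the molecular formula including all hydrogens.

C11H13NO2

Heavy atoms from the SMILES: 11 C, 1 N, 2 O.
Implicit hydrogens by atom environment:
  4 × C (aromatic): 1 H each → 4
  2 × C: 3 H each → 6
  2 × C: 1 H each → 2
  2 × C (aromatic): no H
  1 × C: no H
  1 × N (charge +1): 1 H
  1 × O: no H
  1 × O (charge -1): no H
  Total hydrogens = 13.
Molecular formula: C11H13NO2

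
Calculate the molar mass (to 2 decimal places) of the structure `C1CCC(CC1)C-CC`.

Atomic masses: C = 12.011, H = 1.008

126.24

Molecular formula: C9H18.
M = 9×12.011 + 18×1.008 = 126.24 g/mol.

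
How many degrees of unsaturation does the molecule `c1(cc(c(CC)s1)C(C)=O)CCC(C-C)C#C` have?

6

Molecular formula from the SMILES: C15H20OS.
DoU = (2C + 2 + N − H − X)/2 = (2·15 + 2 + 0 − 20 − 0)/2 = 12/2 = 6.
(Structurally: 1 ring(s) + 5 π bond(s) = 6.)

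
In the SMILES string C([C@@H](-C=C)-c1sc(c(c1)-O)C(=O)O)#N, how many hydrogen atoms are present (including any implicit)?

Hydrogens are implicit in SMILES; fill each atom to its normal valence:
  3 × C (aromatic): no H
  2 × C: 1 H each → 2
  2 × C: no H
  2 × O: 1 H each → 2
  1 × C: 2 H
  1 × C (aromatic): 1 H
  1 × N: no H
  1 × O: no H
  1 × S (aromatic): no H
  Total hydrogens = 7.

7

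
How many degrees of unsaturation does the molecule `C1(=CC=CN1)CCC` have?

Molecular formula from the SMILES: C7H11N.
DoU = (2C + 2 + N − H − X)/2 = (2·7 + 2 + 1 − 11 − 0)/2 = 6/2 = 3.
(Structurally: 1 ring(s) + 2 π bond(s) = 3.)

3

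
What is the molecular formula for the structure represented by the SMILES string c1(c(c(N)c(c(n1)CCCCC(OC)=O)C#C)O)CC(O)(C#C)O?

C17H20N2O5

Heavy atoms from the SMILES: 17 C, 2 N, 5 O.
Implicit hydrogens by atom environment:
  5 × C: 2 H each → 10
  5 × C (aromatic): no H
  4 × C: no H
  3 × O: 1 H each → 3
  2 × C: 1 H each → 2
  2 × O: no H
  1 × C: 3 H
  1 × N: 2 H
  1 × N (aromatic): no H
  Total hydrogens = 20.
Molecular formula: C17H20N2O5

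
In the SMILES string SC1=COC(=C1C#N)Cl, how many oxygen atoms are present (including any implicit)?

The symbol for oxygen appears 1 time in the SMILES.

1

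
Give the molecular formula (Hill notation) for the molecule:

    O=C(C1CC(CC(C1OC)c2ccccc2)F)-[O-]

Heavy atoms from the SMILES: 14 C, 1 F, 3 O.
Implicit hydrogens by atom environment:
  5 × C (aromatic): 1 H each → 5
  4 × C: 1 H each → 4
  2 × C: 2 H each → 4
  2 × O: no H
  1 × C: 3 H
  1 × C: no H
  1 × C (aromatic): no H
  1 × F: no H
  1 × O (charge -1): no H
  Total hydrogens = 16.
Net charge -1.
Molecular formula: C14H16FO3-

C14H16FO3-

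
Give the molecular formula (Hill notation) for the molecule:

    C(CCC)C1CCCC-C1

Heavy atoms from the SMILES: 10 C.
Implicit hydrogens by atom environment:
  8 × C: 2 H each → 16
  1 × C: 3 H
  1 × C: 1 H
  Total hydrogens = 20.
Molecular formula: C10H20

C10H20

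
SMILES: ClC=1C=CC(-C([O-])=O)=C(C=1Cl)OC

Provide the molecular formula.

Heavy atoms from the SMILES: 8 C, 2 Cl, 3 O.
Implicit hydrogens by atom environment:
  4 × C (aromatic): no H
  2 × C (aromatic): 1 H each → 2
  2 × Cl: no H
  2 × O: no H
  1 × C: 3 H
  1 × C: no H
  1 × O (charge -1): no H
  Total hydrogens = 5.
Net charge -1.
Molecular formula: C8H5Cl2O3-

C8H5Cl2O3-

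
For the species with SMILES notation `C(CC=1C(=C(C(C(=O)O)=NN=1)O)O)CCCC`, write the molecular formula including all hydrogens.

C11H16N2O4

Heavy atoms from the SMILES: 11 C, 2 N, 4 O.
Implicit hydrogens by atom environment:
  5 × C: 2 H each → 10
  4 × C (aromatic): no H
  3 × O: 1 H each → 3
  2 × N (aromatic): no H
  1 × C: 3 H
  1 × C: no H
  1 × O: no H
  Total hydrogens = 16.
Molecular formula: C11H16N2O4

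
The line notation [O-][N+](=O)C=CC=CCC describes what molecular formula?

Heavy atoms from the SMILES: 6 C, 1 N, 2 O.
Implicit hydrogens by atom environment:
  4 × C: 1 H each → 4
  1 × C: 3 H
  1 × C: 2 H
  1 × N (charge +1): no H
  1 × O: no H
  1 × O (charge -1): no H
  Total hydrogens = 9.
Molecular formula: C6H9NO2

C6H9NO2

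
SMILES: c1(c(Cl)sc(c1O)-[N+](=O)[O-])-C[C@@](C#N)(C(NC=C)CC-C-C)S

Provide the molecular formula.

Heavy atoms from the SMILES: 14 C, 1 Cl, 3 N, 3 O, 2 S.
Implicit hydrogens by atom environment:
  5 × C: 2 H each → 10
  4 × C (aromatic): no H
  2 × C: 1 H each → 2
  2 × C: no H
  1 × C: 3 H
  1 × Cl: no H
  1 × N: 1 H
  1 × N (charge +1): no H
  1 × N: no H
  1 × O: 1 H
  1 × O: no H
  1 × O (charge -1): no H
  1 × S: 1 H
  1 × S (aromatic): no H
  Total hydrogens = 18.
Molecular formula: C14H18ClN3O3S2

C14H18ClN3O3S2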